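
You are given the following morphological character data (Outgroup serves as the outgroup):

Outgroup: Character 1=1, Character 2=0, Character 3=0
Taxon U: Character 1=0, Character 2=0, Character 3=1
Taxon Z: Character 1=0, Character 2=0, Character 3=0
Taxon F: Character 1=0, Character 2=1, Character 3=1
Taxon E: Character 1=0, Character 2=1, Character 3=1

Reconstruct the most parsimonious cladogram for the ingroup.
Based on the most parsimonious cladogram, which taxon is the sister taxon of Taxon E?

Character polarity is set by the outgroup: the derived state is whichever differs from the outgroup's state, so for Character 1 the derived state is '0', and for the remaining characters it is '1'.
Character 1 (derived state '0') is shared by all ingroup taxa — unites the whole ingroup.
Only Taxon E and Taxon F show the derived state '1' for Character 2, supporting them as a clade.
Only Taxon E, Taxon F, and Taxon U show the derived state '1' for Character 3, supporting them as a clade.
Most parsimonious ingroup topology: ((Taxon U,(Taxon F,Taxon E)),Taxon Z).
Taxon E and Taxon F form a cherry on this tree, so they are sister taxa.

Taxon F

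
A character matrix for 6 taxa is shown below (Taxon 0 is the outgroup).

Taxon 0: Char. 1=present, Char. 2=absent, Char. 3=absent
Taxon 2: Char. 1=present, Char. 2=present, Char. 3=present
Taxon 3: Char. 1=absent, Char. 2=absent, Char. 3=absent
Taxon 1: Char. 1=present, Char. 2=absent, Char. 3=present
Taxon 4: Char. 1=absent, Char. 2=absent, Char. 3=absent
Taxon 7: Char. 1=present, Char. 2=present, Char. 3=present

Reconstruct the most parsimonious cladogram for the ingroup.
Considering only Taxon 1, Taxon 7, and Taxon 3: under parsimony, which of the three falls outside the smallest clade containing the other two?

Character polarity is set by the outgroup: the derived state is whichever differs from the outgroup's state, so for Char. 1 the derived state is 'absent', and for the remaining characters it is 'present'.
Only Taxon 3 and Taxon 4 show the derived state 'absent' for Char. 1, supporting them as a clade.
Char. 2: derived state 'present' in Taxon 2 and Taxon 7 only — synapomorphy for {Taxon 2, Taxon 7}.
Char. 3: derived state 'present' in Taxon 1, Taxon 2, and Taxon 7 only — synapomorphy for {Taxon 1, Taxon 2, Taxon 7}.
Most parsimonious ingroup topology: (((Taxon 2,Taxon 7),Taxon 1),(Taxon 3,Taxon 4)).
Taxon 7 and Taxon 1 share a more recent common ancestor with each other than either does with Taxon 3, so Taxon 3 is the least closely related of the three.

Taxon 3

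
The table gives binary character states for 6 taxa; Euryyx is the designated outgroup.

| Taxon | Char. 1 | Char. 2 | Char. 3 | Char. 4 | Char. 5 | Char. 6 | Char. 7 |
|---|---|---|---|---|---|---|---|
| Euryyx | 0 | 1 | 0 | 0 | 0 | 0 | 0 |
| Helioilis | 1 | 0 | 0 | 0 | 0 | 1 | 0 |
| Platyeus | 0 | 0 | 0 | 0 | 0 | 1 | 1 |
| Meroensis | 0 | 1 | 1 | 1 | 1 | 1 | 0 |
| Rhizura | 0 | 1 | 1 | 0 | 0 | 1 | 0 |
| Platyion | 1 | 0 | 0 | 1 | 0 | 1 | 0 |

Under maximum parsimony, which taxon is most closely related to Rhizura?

Character polarity is set by the outgroup: the derived state is whichever differs from the outgroup's state, so for Char. 2 the derived state is '0', and for the remaining characters it is '1'.
Char. 1: derived state '1' in Helioilis and Platyion only — synapomorphy for {Helioilis, Platyion}.
Char. 2 (derived state '0') is shared by Helioilis, Platyeus, and Platyion — a synapomorphy uniting that clade.
Only Meroensis and Rhizura show the derived state '1' for Char. 3, supporting them as a clade.
Char. 4 (state '1') occurs in Meroensis and Platyion but conflicts with the nesting implied by the other characters — most parsimoniously interpreted as homoplasy.
Char. 5 (derived state '1') is unique to Meroensis (autapomorphy; uninformative for grouping).
Char. 6 (derived state '1') is shared by all ingroup taxa — unites the whole ingroup.
Char. 7: derived state '1' in Platyeus only — an autapomorphy, so it tells us nothing about relationships among taxa.
Most parsimonious ingroup topology: (((Platyion,Helioilis),Platyeus),(Meroensis,Rhizura)).
Rhizura and Meroensis form a cherry on this tree, so they are sister taxa.

Meroensis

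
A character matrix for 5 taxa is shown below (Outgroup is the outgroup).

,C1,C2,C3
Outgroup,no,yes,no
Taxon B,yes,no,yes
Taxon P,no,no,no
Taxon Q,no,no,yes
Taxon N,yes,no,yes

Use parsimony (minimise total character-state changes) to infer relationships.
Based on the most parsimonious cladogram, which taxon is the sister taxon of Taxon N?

Taxon B

Character polarity is set by the outgroup: the derived state is whichever differs from the outgroup's state, so for C2 the derived state is 'no', and for the remaining characters it is 'yes'.
C1: derived state 'yes' in Taxon B and Taxon N only — synapomorphy for {Taxon B, Taxon N}.
All ingroup taxa share the derived state 'no' for C2; it defines the ingroup but does not resolve relationships within it.
C3 (derived state 'yes') is shared by Taxon B, Taxon N, and Taxon Q — a synapomorphy uniting that clade.
Most parsimonious ingroup topology: (((Taxon B,Taxon N),Taxon Q),Taxon P).
Taxon N and Taxon B form a cherry on this tree, so they are sister taxa.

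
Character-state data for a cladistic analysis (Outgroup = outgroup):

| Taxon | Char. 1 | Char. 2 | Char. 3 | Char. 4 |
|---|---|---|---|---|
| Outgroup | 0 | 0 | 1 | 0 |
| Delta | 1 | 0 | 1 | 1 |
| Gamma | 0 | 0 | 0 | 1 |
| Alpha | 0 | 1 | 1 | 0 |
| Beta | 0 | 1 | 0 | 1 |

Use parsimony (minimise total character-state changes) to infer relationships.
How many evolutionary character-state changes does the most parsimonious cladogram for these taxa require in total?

5

Character polarity is set by the outgroup: the derived state is whichever differs from the outgroup's state, so for Char. 3 the derived state is '0', and for the remaining characters it is '1'.
Char. 1 (derived state '1') is unique to Delta (autapomorphy; uninformative for grouping).
Char. 2 (state '1') occurs in Alpha and Beta but conflicts with the nesting implied by the other characters — most parsimoniously interpreted as homoplasy.
Only Beta and Gamma show the derived state '0' for Char. 3, supporting them as a clade.
Only Beta, Delta, and Gamma show the derived state '1' for Char. 4, supporting them as a clade.
Most parsimonious ingroup topology: ((Delta,(Gamma,Beta)),Alpha).
Changes per character on this tree: Char. 1: 1; Char. 2: 2; Char. 3: 1; Char. 4: 1.
Total = 5.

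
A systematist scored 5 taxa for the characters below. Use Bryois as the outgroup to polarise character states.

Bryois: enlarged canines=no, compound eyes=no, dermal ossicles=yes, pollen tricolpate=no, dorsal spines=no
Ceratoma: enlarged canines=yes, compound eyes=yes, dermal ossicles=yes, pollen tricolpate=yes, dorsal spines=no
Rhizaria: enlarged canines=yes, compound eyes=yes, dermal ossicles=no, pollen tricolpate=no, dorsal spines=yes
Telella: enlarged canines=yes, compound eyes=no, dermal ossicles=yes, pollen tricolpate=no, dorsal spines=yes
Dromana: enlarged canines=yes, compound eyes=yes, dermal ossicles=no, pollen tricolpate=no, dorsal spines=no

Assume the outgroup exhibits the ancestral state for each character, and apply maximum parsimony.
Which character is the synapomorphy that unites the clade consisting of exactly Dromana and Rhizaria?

Character polarity is set by the outgroup: the derived state is whichever differs from the outgroup's state, so for dermal ossicles the derived state is 'no', and for the remaining characters it is 'yes'.
enlarged canines (derived state 'yes') is shared by all ingroup taxa — unites the whole ingroup.
Only Ceratoma, Dromana, and Rhizaria show the derived state 'yes' for compound eyes, supporting them as a clade.
Only Dromana and Rhizaria show the derived state 'no' for dermal ossicles, supporting them as a clade.
pollen tricolpate (derived state 'yes') is unique to Ceratoma (autapomorphy; uninformative for grouping).
dorsal spines (state 'yes') occurs in Rhizaria and Telella but conflicts with the nesting implied by the other characters — most parsimoniously interpreted as homoplasy.
Most parsimonious ingroup topology: ((Ceratoma,(Rhizaria,Dromana)),Telella).
The clade {Dromana, Rhizaria} is supported by dermal ossicles: its derived state 'no' occurs in exactly those taxa and in no other taxon (including the outgroup).

dermal ossicles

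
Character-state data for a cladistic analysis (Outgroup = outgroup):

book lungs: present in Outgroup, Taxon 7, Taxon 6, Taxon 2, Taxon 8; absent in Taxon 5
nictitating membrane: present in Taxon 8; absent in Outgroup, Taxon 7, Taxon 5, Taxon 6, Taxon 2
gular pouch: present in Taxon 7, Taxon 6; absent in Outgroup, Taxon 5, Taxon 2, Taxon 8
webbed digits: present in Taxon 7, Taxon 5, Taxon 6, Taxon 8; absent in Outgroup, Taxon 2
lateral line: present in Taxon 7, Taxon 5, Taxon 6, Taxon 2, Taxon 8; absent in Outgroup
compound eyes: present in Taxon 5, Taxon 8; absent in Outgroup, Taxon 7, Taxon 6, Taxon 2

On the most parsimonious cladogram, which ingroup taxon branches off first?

Taxon 2

Character polarity is set by the outgroup: the derived state is whichever differs from the outgroup's state, so for book lungs the derived state is 'absent', and for the remaining characters it is 'present'.
book lungs (derived state 'absent') is unique to Taxon 5 (autapomorphy; uninformative for grouping).
nictitating membrane: derived state 'present' in Taxon 8 only — an autapomorphy, so it tells us nothing about relationships among taxa.
Only Taxon 6 and Taxon 7 show the derived state 'present' for gular pouch, supporting them as a clade.
Only Taxon 5, Taxon 6, Taxon 7, and Taxon 8 show the derived state 'present' for webbed digits, supporting them as a clade.
All ingroup taxa share the derived state 'present' for lateral line; it defines the ingroup but does not resolve relationships within it.
Only Taxon 5 and Taxon 8 show the derived state 'present' for compound eyes, supporting them as a clade.
Most parsimonious ingroup topology: (((Taxon 7,Taxon 6),(Taxon 5,Taxon 8)),Taxon 2).
Taxon 2 is sister to the clade containing all other ingroup taxa, so it is the earliest-diverging (most basal) ingroup lineage.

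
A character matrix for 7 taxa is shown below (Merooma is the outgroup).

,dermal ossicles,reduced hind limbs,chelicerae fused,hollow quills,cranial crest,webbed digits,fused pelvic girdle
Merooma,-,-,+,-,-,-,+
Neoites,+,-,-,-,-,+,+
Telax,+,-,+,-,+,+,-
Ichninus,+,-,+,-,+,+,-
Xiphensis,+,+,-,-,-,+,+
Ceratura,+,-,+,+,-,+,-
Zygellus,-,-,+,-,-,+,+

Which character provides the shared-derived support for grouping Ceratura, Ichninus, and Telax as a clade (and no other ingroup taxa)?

Character polarity is set by the outgroup: the derived state is whichever differs from the outgroup's state, so for chelicerae fused, fused pelvic girdle the derived state is '-', and for the remaining characters it is '+'.
Only Ceratura, Ichninus, Neoites, Telax, and Xiphensis show the derived state '+' for dermal ossicles, supporting them as a clade.
reduced hind limbs (derived state '+') is unique to Xiphensis (autapomorphy; uninformative for grouping).
chelicerae fused (derived state '-') is shared by Neoites and Xiphensis — a synapomorphy uniting that clade.
hollow quills: derived state '+' in Ceratura only — an autapomorphy, so it tells us nothing about relationships among taxa.
cranial crest: derived state '+' in Ichninus and Telax only — synapomorphy for {Ichninus, Telax}.
webbed digits (derived state '+') is shared by all ingroup taxa — unites the whole ingroup.
fused pelvic girdle: derived state '-' in Ceratura, Ichninus, and Telax only — synapomorphy for {Ceratura, Ichninus, Telax}.
Most parsimonious ingroup topology: (((Neoites,Xiphensis),((Telax,Ichninus),Ceratura)),Zygellus).
The clade {Ceratura, Ichninus, Telax} is supported by fused pelvic girdle: its derived state '-' occurs in exactly those taxa and in no other taxon (including the outgroup).

fused pelvic girdle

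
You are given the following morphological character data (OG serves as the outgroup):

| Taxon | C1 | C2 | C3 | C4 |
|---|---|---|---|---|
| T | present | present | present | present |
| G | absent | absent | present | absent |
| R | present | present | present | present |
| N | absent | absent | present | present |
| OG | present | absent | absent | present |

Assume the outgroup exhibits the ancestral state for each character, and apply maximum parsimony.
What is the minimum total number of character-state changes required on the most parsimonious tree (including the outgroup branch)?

Character polarity is set by the outgroup: the derived state is whichever differs from the outgroup's state, so for C1, C4 the derived state is 'absent', and for the remaining characters it is 'present'.
Only G and N show the derived state 'absent' for C1, supporting them as a clade.
Only R and T show the derived state 'present' for C2, supporting them as a clade.
All ingroup taxa share the derived state 'present' for C3; it defines the ingroup but does not resolve relationships within it.
C4: derived state 'absent' in G only — an autapomorphy, so it tells us nothing about relationships among taxa.
Most parsimonious ingroup topology: ((N,G),(T,R)).
Changes per character on this tree: C1: 1; C2: 1; C3: 1; C4: 1.
Total = 4.

4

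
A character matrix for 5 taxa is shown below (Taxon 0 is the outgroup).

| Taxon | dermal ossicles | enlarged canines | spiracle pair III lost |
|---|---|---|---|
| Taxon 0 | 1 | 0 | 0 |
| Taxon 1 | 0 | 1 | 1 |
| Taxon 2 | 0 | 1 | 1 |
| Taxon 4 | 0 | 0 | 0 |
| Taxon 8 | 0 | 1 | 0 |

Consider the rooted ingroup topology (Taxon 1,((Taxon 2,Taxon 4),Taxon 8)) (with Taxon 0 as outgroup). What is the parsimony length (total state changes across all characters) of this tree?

Map each character onto (Taxon 1,((Taxon 2,Taxon 4),Taxon 8)) (rooted by Taxon 0) and count the minimum state changes it requires (Fitch parsimony):
dermal ossicles: 1; enlarged canines: 2; spiracle pair III lost: 2.
Total tree length = 5.

5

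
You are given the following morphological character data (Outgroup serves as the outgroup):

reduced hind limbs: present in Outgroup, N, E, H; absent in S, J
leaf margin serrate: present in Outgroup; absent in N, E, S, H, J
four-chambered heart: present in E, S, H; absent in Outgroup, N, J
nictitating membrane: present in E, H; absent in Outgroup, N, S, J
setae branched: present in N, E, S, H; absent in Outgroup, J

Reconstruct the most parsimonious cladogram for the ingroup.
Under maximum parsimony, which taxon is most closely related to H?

E

Character polarity is set by the outgroup: the derived state is whichever differs from the outgroup's state, so for reduced hind limbs, leaf margin serrate the derived state is 'absent', and for the remaining characters it is 'present'.
reduced hind limbs groups J and S, which is incompatible with the clades supported by the remaining characters; treating it as convergent (homoplasy) costs fewer steps than any alternative tree.
All ingroup taxa share the derived state 'absent' for leaf margin serrate; it defines the ingroup but does not resolve relationships within it.
Only E, H, and S show the derived state 'present' for four-chambered heart, supporting them as a clade.
nictitating membrane: derived state 'present' in E and H only — synapomorphy for {E, H}.
Only E, H, N, and S show the derived state 'present' for setae branched, supporting them as a clade.
Most parsimonious ingroup topology: ((N,((E,H),S)),J).
H and E form a cherry on this tree, so they are sister taxa.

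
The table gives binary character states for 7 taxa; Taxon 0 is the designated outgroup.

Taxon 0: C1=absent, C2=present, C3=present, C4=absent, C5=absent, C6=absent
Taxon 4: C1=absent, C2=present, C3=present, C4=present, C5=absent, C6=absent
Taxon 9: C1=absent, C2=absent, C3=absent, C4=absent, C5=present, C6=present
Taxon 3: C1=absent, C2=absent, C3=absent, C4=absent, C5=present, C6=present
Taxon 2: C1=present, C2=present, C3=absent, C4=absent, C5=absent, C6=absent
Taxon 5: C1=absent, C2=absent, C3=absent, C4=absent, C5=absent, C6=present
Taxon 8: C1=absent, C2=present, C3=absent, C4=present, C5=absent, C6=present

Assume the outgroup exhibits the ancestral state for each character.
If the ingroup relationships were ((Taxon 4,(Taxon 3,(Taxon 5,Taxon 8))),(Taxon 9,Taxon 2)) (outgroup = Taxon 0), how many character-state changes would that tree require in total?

Map each character onto ((Taxon 4,(Taxon 3,(Taxon 5,Taxon 8))),(Taxon 9,Taxon 2)) (rooted by Taxon 0) and count the minimum state changes it requires (Fitch parsimony):
C1: 1; C2: 3; C3: 2; C4: 2; C5: 2; C6: 2.
Total tree length = 12.

12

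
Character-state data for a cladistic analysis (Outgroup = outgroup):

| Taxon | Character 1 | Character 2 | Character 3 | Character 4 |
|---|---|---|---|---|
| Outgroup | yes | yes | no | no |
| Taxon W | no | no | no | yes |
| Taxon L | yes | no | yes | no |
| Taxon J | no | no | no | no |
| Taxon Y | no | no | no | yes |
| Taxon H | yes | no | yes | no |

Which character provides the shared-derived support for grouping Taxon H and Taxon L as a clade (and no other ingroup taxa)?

Character 3

Character polarity is set by the outgroup: the derived state is whichever differs from the outgroup's state, so for Character 1, Character 2 the derived state is 'no', and for the remaining characters it is 'yes'.
Only Taxon J, Taxon W, and Taxon Y show the derived state 'no' for Character 1, supporting them as a clade.
Character 2 (derived state 'no') is shared by all ingroup taxa — unites the whole ingroup.
Only Taxon H and Taxon L show the derived state 'yes' for Character 3, supporting them as a clade.
Character 4 (derived state 'yes') is shared by Taxon W and Taxon Y — a synapomorphy uniting that clade.
Most parsimonious ingroup topology: (((Taxon W,Taxon Y),Taxon J),(Taxon L,Taxon H)).
The clade {Taxon H, Taxon L} is supported by Character 3: its derived state 'yes' occurs in exactly those taxa and in no other taxon (including the outgroup).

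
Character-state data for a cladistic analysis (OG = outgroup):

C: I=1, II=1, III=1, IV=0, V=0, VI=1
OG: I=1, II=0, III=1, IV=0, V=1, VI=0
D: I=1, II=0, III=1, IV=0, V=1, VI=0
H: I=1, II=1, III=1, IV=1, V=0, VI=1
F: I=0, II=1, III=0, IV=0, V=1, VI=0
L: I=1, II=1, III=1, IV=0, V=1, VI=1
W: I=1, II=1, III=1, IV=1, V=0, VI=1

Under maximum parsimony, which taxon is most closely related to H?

W

Character polarity is set by the outgroup: the derived state is whichever differs from the outgroup's state, so for I, III, V the derived state is '0', and for the remaining characters it is '1'.
I: derived state '0' in F only — an autapomorphy, so it tells us nothing about relationships among taxa.
II (derived state '1') is shared by C, F, H, L, and W — a synapomorphy uniting that clade.
III (derived state '0') is unique to F (autapomorphy; uninformative for grouping).
Only H and W show the derived state '1' for IV, supporting them as a clade.
V (derived state '0') is shared by C, H, and W — a synapomorphy uniting that clade.
Only C, H, L, and W show the derived state '1' for VI, supporting them as a clade.
Most parsimonious ingroup topology: (((L,(C,(W,H))),F),D).
H and W form a cherry on this tree, so they are sister taxa.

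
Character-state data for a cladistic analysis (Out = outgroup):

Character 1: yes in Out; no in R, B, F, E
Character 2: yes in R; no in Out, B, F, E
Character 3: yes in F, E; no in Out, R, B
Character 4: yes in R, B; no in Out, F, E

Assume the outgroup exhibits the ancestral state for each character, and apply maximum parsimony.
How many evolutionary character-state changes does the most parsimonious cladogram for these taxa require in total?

Character polarity is set by the outgroup: the derived state is whichever differs from the outgroup's state, so for Character 1 the derived state is 'no', and for the remaining characters it is 'yes'.
Character 1 (derived state 'no') is shared by all ingroup taxa — unites the whole ingroup.
Character 2: derived state 'yes' in R only — an autapomorphy, so it tells us nothing about relationships among taxa.
Character 3 (derived state 'yes') is shared by E and F — a synapomorphy uniting that clade.
Only B and R show the derived state 'yes' for Character 4, supporting them as a clade.
Most parsimonious ingroup topology: ((R,B),(F,E)).
Changes per character on this tree: Character 1: 1; Character 2: 1; Character 3: 1; Character 4: 1.
Total = 4.

4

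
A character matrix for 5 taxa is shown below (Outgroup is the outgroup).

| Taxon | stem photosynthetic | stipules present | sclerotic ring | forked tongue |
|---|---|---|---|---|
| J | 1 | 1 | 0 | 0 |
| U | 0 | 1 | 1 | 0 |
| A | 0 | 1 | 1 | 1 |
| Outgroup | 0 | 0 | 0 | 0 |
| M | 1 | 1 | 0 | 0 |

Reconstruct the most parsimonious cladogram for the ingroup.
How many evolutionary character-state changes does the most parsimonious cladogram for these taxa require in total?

4

The outgroup has state '0' for every character, so '1' is the derived state throughout.
stem photosynthetic (derived state '1') is shared by J and M — a synapomorphy uniting that clade.
All ingroup taxa share the derived state '1' for stipules present; it defines the ingroup but does not resolve relationships within it.
sclerotic ring (derived state '1') is shared by A and U — a synapomorphy uniting that clade.
forked tongue: derived state '1' in A only — an autapomorphy, so it tells us nothing about relationships among taxa.
Most parsimonious ingroup topology: ((A,U),(M,J)).
Changes per character on this tree: stem photosynthetic: 1; stipules present: 1; sclerotic ring: 1; forked tongue: 1.
Total = 4.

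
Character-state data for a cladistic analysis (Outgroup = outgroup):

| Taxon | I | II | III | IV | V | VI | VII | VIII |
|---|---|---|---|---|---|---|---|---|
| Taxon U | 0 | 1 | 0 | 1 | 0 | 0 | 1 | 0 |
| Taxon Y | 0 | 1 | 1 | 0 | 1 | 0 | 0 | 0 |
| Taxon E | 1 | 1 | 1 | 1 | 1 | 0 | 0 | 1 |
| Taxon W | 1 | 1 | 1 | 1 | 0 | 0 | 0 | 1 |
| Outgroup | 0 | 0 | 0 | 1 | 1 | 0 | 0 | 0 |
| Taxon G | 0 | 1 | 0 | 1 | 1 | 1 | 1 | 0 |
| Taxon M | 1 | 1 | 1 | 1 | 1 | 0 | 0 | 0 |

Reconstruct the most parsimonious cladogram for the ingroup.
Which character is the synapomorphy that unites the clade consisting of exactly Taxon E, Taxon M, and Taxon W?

I

Character polarity is set by the outgroup: the derived state is whichever differs from the outgroup's state, so for IV, V the derived state is '0', and for the remaining characters it is '1'.
Only Taxon E, Taxon M, and Taxon W show the derived state '1' for I, supporting them as a clade.
II (derived state '1') is shared by all ingroup taxa — unites the whole ingroup.
III (derived state '1') is shared by Taxon E, Taxon M, Taxon W, and Taxon Y — a synapomorphy uniting that clade.
IV (derived state '0') is unique to Taxon Y (autapomorphy; uninformative for grouping).
V (state '0') occurs in Taxon U and Taxon W but conflicts with the nesting implied by the other characters — most parsimoniously interpreted as homoplasy.
VI: derived state '1' in Taxon G only — an autapomorphy, so it tells us nothing about relationships among taxa.
VII (derived state '1') is shared by Taxon G and Taxon U — a synapomorphy uniting that clade.
Only Taxon E and Taxon W show the derived state '1' for VIII, supporting them as a clade.
Most parsimonious ingroup topology: ((((Taxon W,Taxon E),Taxon M),Taxon Y),(Taxon G,Taxon U)).
The clade {Taxon E, Taxon M, Taxon W} is supported by I: its derived state '1' occurs in exactly those taxa and in no other taxon (including the outgroup).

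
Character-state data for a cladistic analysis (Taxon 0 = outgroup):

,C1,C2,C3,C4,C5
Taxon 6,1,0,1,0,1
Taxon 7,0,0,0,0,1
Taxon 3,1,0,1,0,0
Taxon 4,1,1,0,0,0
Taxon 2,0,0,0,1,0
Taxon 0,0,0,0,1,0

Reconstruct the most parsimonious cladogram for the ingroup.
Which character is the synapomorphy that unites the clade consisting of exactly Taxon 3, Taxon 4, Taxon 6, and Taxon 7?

Character polarity is set by the outgroup: the derived state is whichever differs from the outgroup's state, so for C4 the derived state is '0', and for the remaining characters it is '1'.
C1 (derived state '1') is shared by Taxon 3, Taxon 4, and Taxon 6 — a synapomorphy uniting that clade.
C2: derived state '1' in Taxon 4 only — an autapomorphy, so it tells us nothing about relationships among taxa.
C3: derived state '1' in Taxon 3 and Taxon 6 only — synapomorphy for {Taxon 3, Taxon 6}.
Only Taxon 3, Taxon 4, Taxon 6, and Taxon 7 show the derived state '0' for C4, supporting them as a clade.
C5 (state '1') occurs in Taxon 6 and Taxon 7 but conflicts with the nesting implied by the other characters — most parsimoniously interpreted as homoplasy.
Most parsimonious ingroup topology: (Taxon 2,(((Taxon 3,Taxon 6),Taxon 4),Taxon 7)).
The clade {Taxon 3, Taxon 4, Taxon 6, Taxon 7} is supported by C4: its derived state '0' occurs in exactly those taxa and in no other taxon (including the outgroup).

C4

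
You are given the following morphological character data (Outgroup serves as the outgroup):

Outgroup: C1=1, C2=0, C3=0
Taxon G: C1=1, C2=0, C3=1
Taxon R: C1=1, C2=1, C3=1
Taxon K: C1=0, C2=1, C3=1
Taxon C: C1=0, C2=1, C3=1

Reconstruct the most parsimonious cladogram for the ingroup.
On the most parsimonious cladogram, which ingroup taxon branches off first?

Character polarity is set by the outgroup: the derived state is whichever differs from the outgroup's state, so for C1 the derived state is '0', and for the remaining characters it is '1'.
C1: derived state '0' in Taxon C and Taxon K only — synapomorphy for {Taxon C, Taxon K}.
C2: derived state '1' in Taxon C, Taxon K, and Taxon R only — synapomorphy for {Taxon C, Taxon K, Taxon R}.
C3 (derived state '1') is shared by all ingroup taxa — unites the whole ingroup.
Most parsimonious ingroup topology: (Taxon G,(Taxon R,(Taxon K,Taxon C))).
Taxon G is sister to the clade containing all other ingroup taxa, so it is the earliest-diverging (most basal) ingroup lineage.

Taxon G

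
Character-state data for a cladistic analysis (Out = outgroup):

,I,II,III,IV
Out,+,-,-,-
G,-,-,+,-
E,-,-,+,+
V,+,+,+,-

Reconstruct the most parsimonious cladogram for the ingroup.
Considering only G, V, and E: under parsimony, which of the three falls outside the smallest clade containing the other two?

Character polarity is set by the outgroup: the derived state is whichever differs from the outgroup's state, so for I the derived state is '-', and for the remaining characters it is '+'.
Only E and G show the derived state '-' for I, supporting them as a clade.
II (derived state '+') is unique to V (autapomorphy; uninformative for grouping).
All ingroup taxa share the derived state '+' for III; it defines the ingroup but does not resolve relationships within it.
IV (derived state '+') is unique to E (autapomorphy; uninformative for grouping).
Most parsimonious ingroup topology: ((G,E),V).
G and E share a more recent common ancestor with each other than either does with V, so V is the least closely related of the three.

V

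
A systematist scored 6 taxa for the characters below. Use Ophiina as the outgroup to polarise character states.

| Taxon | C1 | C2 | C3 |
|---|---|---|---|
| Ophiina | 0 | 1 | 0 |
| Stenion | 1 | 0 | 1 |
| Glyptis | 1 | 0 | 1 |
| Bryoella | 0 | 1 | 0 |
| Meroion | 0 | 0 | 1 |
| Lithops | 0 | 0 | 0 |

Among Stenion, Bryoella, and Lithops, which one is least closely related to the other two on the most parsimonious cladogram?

Bryoella

Character polarity is set by the outgroup: the derived state is whichever differs from the outgroup's state, so for C2 the derived state is '0', and for the remaining characters it is '1'.
Only Glyptis and Stenion show the derived state '1' for C1, supporting them as a clade.
Only Glyptis, Lithops, Meroion, and Stenion show the derived state '0' for C2, supporting them as a clade.
C3: derived state '1' in Glyptis, Meroion, and Stenion only — synapomorphy for {Glyptis, Meroion, Stenion}.
Most parsimonious ingroup topology: ((((Stenion,Glyptis),Meroion),Lithops),Bryoella).
Stenion and Lithops share a more recent common ancestor with each other than either does with Bryoella, so Bryoella is the least closely related of the three.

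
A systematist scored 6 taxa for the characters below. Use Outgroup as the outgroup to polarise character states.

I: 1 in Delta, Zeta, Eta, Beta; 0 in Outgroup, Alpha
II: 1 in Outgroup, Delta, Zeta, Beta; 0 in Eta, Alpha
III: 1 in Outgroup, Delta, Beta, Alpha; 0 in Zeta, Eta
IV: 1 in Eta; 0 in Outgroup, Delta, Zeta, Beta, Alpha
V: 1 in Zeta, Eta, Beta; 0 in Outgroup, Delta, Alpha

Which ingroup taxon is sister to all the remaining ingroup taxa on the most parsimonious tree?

Alpha

Character polarity is set by the outgroup: the derived state is whichever differs from the outgroup's state, so for II, III the derived state is '0', and for the remaining characters it is '1'.
Only Beta, Delta, Eta, and Zeta show the derived state '1' for I, supporting them as a clade.
II groups Alpha and Eta, which is incompatible with the clades supported by the remaining characters; treating it as convergent (homoplasy) costs fewer steps than any alternative tree.
III (derived state '0') is shared by Eta and Zeta — a synapomorphy uniting that clade.
IV (derived state '1') is unique to Eta (autapomorphy; uninformative for grouping).
V (derived state '1') is shared by Beta, Eta, and Zeta — a synapomorphy uniting that clade.
Most parsimonious ingroup topology: ((Delta,((Zeta,Eta),Beta)),Alpha).
Alpha is sister to the clade containing all other ingroup taxa, so it is the earliest-diverging (most basal) ingroup lineage.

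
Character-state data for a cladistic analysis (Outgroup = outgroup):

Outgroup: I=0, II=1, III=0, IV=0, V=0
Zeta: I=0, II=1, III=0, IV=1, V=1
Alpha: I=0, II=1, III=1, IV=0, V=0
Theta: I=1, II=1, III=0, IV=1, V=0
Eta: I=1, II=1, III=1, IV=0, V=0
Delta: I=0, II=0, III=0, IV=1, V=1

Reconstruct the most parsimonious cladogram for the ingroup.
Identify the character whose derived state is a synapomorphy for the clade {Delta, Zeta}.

V

Character polarity is set by the outgroup: the derived state is whichever differs from the outgroup's state, so for II the derived state is '0', and for the remaining characters it is '1'.
I groups Eta and Theta, which is incompatible with the clades supported by the remaining characters; treating it as convergent (homoplasy) costs fewer steps than any alternative tree.
II (derived state '0') is unique to Delta (autapomorphy; uninformative for grouping).
Only Alpha and Eta show the derived state '1' for III, supporting them as a clade.
IV (derived state '1') is shared by Delta, Theta, and Zeta — a synapomorphy uniting that clade.
V: derived state '1' in Delta and Zeta only — synapomorphy for {Delta, Zeta}.
Most parsimonious ingroup topology: (((Zeta,Delta),Theta),(Alpha,Eta)).
The clade {Delta, Zeta} is supported by V: its derived state '1' occurs in exactly those taxa and in no other taxon (including the outgroup).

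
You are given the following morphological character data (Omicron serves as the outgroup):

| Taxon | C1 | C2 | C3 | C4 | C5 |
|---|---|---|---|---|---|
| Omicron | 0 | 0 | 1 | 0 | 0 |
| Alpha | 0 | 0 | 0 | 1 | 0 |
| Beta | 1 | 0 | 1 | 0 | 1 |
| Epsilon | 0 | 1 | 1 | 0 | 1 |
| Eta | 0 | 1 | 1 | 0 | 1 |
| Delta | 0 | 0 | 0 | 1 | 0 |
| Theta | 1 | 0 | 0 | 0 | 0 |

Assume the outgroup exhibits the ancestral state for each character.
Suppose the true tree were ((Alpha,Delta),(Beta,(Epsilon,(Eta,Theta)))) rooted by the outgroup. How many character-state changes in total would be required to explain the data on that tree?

9

Map each character onto ((Alpha,Delta),(Beta,(Epsilon,(Eta,Theta)))) (rooted by Omicron) and count the minimum state changes it requires (Fitch parsimony):
C1: 2; C2: 2; C3: 2; C4: 1; C5: 2.
Total tree length = 9.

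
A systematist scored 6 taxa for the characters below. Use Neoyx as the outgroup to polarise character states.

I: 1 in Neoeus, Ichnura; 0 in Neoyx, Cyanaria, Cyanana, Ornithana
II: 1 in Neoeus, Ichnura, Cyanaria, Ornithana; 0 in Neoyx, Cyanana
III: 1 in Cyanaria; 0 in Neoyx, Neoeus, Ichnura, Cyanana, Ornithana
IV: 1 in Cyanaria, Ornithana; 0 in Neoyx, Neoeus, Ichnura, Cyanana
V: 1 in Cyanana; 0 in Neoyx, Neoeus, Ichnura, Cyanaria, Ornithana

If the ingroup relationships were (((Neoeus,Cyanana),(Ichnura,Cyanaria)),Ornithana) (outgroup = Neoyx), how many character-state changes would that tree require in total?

8

Map each character onto (((Neoeus,Cyanana),(Ichnura,Cyanaria)),Ornithana) (rooted by Neoyx) and count the minimum state changes it requires (Fitch parsimony):
I: 2; II: 2; III: 1; IV: 2; V: 1.
Total tree length = 8.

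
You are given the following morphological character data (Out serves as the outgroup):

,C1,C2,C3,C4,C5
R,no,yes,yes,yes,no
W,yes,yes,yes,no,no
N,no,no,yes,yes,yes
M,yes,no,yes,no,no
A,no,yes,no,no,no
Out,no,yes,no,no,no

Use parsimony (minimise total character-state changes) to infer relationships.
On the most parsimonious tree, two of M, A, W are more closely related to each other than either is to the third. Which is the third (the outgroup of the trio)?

A

Character polarity is set by the outgroup: the derived state is whichever differs from the outgroup's state, so for C2 the derived state is 'no', and for the remaining characters it is 'yes'.
Only M and W show the derived state 'yes' for C1, supporting them as a clade.
C2 groups M and N, which is incompatible with the clades supported by the remaining characters; treating it as convergent (homoplasy) costs fewer steps than any alternative tree.
Only M, N, R, and W show the derived state 'yes' for C3, supporting them as a clade.
C4 (derived state 'yes') is shared by N and R — a synapomorphy uniting that clade.
C5: derived state 'yes' in N only — an autapomorphy, so it tells us nothing about relationships among taxa.
Most parsimonious ingroup topology: (((W,M),(N,R)),A).
W and M share a more recent common ancestor with each other than either does with A, so A is the least closely related of the three.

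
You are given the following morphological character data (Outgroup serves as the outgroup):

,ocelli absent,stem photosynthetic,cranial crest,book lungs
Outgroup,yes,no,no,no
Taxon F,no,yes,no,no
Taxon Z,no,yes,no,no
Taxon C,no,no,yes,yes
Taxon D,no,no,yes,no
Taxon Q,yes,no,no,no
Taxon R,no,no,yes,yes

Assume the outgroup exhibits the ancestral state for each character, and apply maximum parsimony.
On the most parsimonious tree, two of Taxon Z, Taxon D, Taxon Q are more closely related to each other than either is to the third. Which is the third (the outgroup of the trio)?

Character polarity is set by the outgroup: the derived state is whichever differs from the outgroup's state, so for ocelli absent the derived state is 'no', and for the remaining characters it is 'yes'.
Only Taxon C, Taxon D, Taxon F, Taxon R, and Taxon Z show the derived state 'no' for ocelli absent, supporting them as a clade.
stem photosynthetic: derived state 'yes' in Taxon F and Taxon Z only — synapomorphy for {Taxon F, Taxon Z}.
cranial crest: derived state 'yes' in Taxon C, Taxon D, and Taxon R only — synapomorphy for {Taxon C, Taxon D, Taxon R}.
Only Taxon C and Taxon R show the derived state 'yes' for book lungs, supporting them as a clade.
Most parsimonious ingroup topology: (((Taxon F,Taxon Z),((Taxon C,Taxon R),Taxon D)),Taxon Q).
Taxon Z and Taxon D share a more recent common ancestor with each other than either does with Taxon Q, so Taxon Q is the least closely related of the three.

Taxon Q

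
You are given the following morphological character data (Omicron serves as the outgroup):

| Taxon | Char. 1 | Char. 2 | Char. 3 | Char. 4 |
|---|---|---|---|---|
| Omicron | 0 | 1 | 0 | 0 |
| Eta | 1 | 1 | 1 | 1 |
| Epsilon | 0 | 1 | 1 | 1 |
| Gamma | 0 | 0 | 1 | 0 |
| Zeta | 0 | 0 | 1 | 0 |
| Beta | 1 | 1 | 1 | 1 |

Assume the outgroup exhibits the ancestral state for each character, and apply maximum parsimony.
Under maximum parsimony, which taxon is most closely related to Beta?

Eta

Character polarity is set by the outgroup: the derived state is whichever differs from the outgroup's state, so for Char. 2 the derived state is '0', and for the remaining characters it is '1'.
Only Beta and Eta show the derived state '1' for Char. 1, supporting them as a clade.
Char. 2 (derived state '0') is shared by Gamma and Zeta — a synapomorphy uniting that clade.
Char. 3 (derived state '1') is shared by all ingroup taxa — unites the whole ingroup.
Char. 4 (derived state '1') is shared by Beta, Epsilon, and Eta — a synapomorphy uniting that clade.
Most parsimonious ingroup topology: (((Eta,Beta),Epsilon),(Gamma,Zeta)).
Beta and Eta form a cherry on this tree, so they are sister taxa.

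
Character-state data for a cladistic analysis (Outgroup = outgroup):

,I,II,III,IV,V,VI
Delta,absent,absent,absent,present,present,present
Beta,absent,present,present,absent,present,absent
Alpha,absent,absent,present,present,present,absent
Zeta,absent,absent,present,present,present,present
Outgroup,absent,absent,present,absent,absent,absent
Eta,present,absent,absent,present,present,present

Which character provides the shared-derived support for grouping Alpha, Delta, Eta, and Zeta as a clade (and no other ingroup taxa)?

Character polarity is set by the outgroup: the derived state is whichever differs from the outgroup's state, so for III the derived state is 'absent', and for the remaining characters it is 'present'.
I: derived state 'present' in Eta only — an autapomorphy, so it tells us nothing about relationships among taxa.
II (derived state 'present') is unique to Beta (autapomorphy; uninformative for grouping).
III (derived state 'absent') is shared by Delta and Eta — a synapomorphy uniting that clade.
Only Alpha, Delta, Eta, and Zeta show the derived state 'present' for IV, supporting them as a clade.
V (derived state 'present') is shared by all ingroup taxa — unites the whole ingroup.
Only Delta, Eta, and Zeta show the derived state 'present' for VI, supporting them as a clade.
Most parsimonious ingroup topology: ((((Delta,Eta),Zeta),Alpha),Beta).
The clade {Alpha, Delta, Eta, Zeta} is supported by IV: its derived state 'present' occurs in exactly those taxa and in no other taxon (including the outgroup).

IV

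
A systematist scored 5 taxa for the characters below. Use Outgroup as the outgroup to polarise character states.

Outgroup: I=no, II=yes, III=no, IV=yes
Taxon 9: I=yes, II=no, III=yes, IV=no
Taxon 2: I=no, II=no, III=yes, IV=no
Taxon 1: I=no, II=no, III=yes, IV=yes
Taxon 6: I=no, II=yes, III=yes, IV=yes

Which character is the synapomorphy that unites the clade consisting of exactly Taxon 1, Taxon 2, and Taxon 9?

Character polarity is set by the outgroup: the derived state is whichever differs from the outgroup's state, so for II, IV the derived state is 'no', and for the remaining characters it is 'yes'.
I: derived state 'yes' in Taxon 9 only — an autapomorphy, so it tells us nothing about relationships among taxa.
II: derived state 'no' in Taxon 1, Taxon 2, and Taxon 9 only — synapomorphy for {Taxon 1, Taxon 2, Taxon 9}.
All ingroup taxa share the derived state 'yes' for III; it defines the ingroup but does not resolve relationships within it.
IV (derived state 'no') is shared by Taxon 2 and Taxon 9 — a synapomorphy uniting that clade.
Most parsimonious ingroup topology: (((Taxon 9,Taxon 2),Taxon 1),Taxon 6).
The clade {Taxon 1, Taxon 2, Taxon 9} is supported by II: its derived state 'no' occurs in exactly those taxa and in no other taxon (including the outgroup).

II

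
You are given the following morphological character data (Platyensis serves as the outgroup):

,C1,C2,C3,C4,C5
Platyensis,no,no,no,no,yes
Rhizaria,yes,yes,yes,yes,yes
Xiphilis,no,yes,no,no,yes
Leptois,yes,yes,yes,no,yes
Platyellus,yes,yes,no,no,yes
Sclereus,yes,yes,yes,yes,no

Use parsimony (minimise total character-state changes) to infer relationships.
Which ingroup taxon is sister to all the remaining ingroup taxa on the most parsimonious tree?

Xiphilis

Character polarity is set by the outgroup: the derived state is whichever differs from the outgroup's state, so for C5 the derived state is 'no', and for the remaining characters it is 'yes'.
C1 (derived state 'yes') is shared by Leptois, Platyellus, Rhizaria, and Sclereus — a synapomorphy uniting that clade.
C2 (derived state 'yes') is shared by all ingroup taxa — unites the whole ingroup.
Only Leptois, Rhizaria, and Sclereus show the derived state 'yes' for C3, supporting them as a clade.
Only Rhizaria and Sclereus show the derived state 'yes' for C4, supporting them as a clade.
C5: derived state 'no' in Sclereus only — an autapomorphy, so it tells us nothing about relationships among taxa.
Most parsimonious ingroup topology: ((((Rhizaria,Sclereus),Leptois),Platyellus),Xiphilis).
Xiphilis is sister to the clade containing all other ingroup taxa, so it is the earliest-diverging (most basal) ingroup lineage.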